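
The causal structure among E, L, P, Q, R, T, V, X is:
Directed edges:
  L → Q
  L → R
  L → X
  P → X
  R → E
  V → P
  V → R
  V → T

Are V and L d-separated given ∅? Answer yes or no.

Bayes-Ball from V | ∅ reaches {E,P,R,T,X}.
L ∉ reach(V|∅) ⇒ V ⊥ L | ∅.

Yes — V ⊥ L | ∅.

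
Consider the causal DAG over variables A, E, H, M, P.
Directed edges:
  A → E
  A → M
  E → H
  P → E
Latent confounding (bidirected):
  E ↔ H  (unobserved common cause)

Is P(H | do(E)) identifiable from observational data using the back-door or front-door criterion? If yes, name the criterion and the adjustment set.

P(H|do(E)): not identifiable (no BD/FD set).

desc(E)\{E}={H}; candidates ⊆ {A,M,P}.
E↔H: latent back-door arc(s) into E.
size 0: {}; under {} E still reaches {A,H,M,P} ∋ H.
size 1: {A}, {M}, {P}; under {A} E still reaches {H,P} ∋ H.
size 2: {A,M}, {A,P}, {M,P}; under {A,M} E still reaches {H,P} ∋ H.
E↔H cannot be blocked by any observed set — no back-door set.
No mediator lies on a directed E→…→H path.
Neither criterion identifies P(H|do(E)) in this graph.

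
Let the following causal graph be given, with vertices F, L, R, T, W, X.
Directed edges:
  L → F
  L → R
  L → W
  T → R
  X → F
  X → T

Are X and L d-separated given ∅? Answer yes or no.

Bayes-Ball from X | ∅ reaches {F,R,T}.
L ∉ reach(X|∅) ⇒ X ⊥ L | ∅.

Yes — X ⊥ L | ∅.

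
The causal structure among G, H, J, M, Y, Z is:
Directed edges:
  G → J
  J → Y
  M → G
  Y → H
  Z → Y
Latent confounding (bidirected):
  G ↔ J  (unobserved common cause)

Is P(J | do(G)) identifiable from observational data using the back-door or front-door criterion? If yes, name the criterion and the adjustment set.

P(J|do(G)): not identifiable (no BD/FD set).

desc(G)\{G}={H,J,Y}; candidates ⊆ {M,Z}.
G↔J: latent back-door arc(s) into G.
size 0: {}; under {} G still reaches {H,J,M,Y} ∋ J.
size 1: {M}, {Z}; under {M} G still reaches {H,J,Y} ∋ J.
size 2: {M,Z}; under {M,Z} G still reaches {H,J,Y} ∋ J.
G↔J cannot be blocked by any observed set — no back-door set.
No mediator lies on a directed G→…→J path.
Neither criterion identifies P(J|do(G)) in this graph.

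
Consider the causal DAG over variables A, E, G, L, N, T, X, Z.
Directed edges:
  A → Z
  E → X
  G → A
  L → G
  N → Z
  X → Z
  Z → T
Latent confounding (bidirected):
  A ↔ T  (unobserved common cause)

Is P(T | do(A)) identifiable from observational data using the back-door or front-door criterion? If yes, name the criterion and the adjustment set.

P(T|do(A)): frontdoor, adjust for {Z}.

desc(A)\{A}={T,Z}; candidates ⊆ {E,G,L,N,X}.
A↔T: latent back-door arc(s) into A.
size 0: {}; under {} A still reaches {G,L,T} ∋ T.
size 1: {E}, {G}, {L} …(+2); under {E} A still reaches {G,L,T} ∋ T.
size 2: {E,G}, {E,L}, {E,N} …(+7); under {E,G} A still reaches {T} ∋ T.
A↔T cannot be blocked by any observed set — no back-door set.
{Z}: (i) intercepts every directed A→T path; (ii) no back-door A→{Z}; (iii) {A} blocks every back-door {Z}→T. Front-door holds.
P(T|do(A)) = Σ_{Z} P(Z|A) Σ_{A'} P(T|Z,A')P(A').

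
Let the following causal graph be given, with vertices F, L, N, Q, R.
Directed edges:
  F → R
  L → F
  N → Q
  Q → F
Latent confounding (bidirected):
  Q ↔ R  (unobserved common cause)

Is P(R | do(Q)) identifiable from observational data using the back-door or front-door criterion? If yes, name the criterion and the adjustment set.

desc(Q)\{Q}={F,R}; candidates ⊆ {L,N}.
Q↔R: latent back-door arc(s) into Q.
size 0: {}; under {} Q still reaches {N,R} ∋ R.
size 1: {L}, {N}; under {L} Q still reaches {N,R} ∋ R.
size 2: {L,N}; under {L,N} Q still reaches {R} ∋ R.
Q↔R cannot be blocked by any observed set — no back-door set.
{F}: (i) intercepts every directed Q→R path; (ii) no back-door Q→{F}; (iii) {Q} blocks every back-door {F}→R. Front-door holds.
P(R|do(Q)) = Σ_{F} P(F|Q) Σ_{Q'} P(R|F,Q')P(Q').

P(R|do(Q)): frontdoor, adjust for {F}.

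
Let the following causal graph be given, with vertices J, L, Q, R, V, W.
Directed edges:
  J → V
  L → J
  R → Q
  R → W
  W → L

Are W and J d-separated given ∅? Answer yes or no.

Bayes-Ball from W | ∅ reaches {J,L,Q,R,V}.
J ∈ reach(W|∅) ⇒ W ⊥̸ J | ∅.

No — W and J are d-connected given ∅.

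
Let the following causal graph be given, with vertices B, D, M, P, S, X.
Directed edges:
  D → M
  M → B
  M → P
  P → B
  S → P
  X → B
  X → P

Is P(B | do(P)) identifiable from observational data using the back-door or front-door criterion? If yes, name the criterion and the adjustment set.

P(B|do(P)): backdoor, adjust for {M, X}.

desc(P)\{P}={B}; candidates ⊆ {D,M,S,X}.
size 0: {}; under {} P still reaches {B,D,M,S,X} ∋ B.
size 1: {D}, {M}, {S} …(+1); under {D} P still reaches {B,M,S,X} ∋ B.
{M,X}: P⊥B given {M,X} in G with P→· removed — back-door holds.
P(B|do(P)) = Σ_{M,X} P(B|P,M,X)·P(M,X).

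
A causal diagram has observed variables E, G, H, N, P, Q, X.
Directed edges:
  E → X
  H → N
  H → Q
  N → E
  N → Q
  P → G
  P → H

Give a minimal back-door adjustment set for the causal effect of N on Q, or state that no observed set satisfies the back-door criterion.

desc(N)\{N}={E,Q,X}; candidates ⊆ {G,H,P}.
size 0: {}; under {} N still reaches {G,H,P,Q} ∋ Q.
{H}: N⊥Q given {H} in G with N→· removed — back-door holds.

N→Q: minimal back-door set {H}.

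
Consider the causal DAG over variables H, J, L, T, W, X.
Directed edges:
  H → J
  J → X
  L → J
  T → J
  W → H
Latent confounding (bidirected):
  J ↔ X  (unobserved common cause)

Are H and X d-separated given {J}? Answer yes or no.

No — H and X are d-connected given {J}.

Bayes-Ball from H | {J} reaches {L,T,W,X}.
X ∈ reach(H|{J}) ⇒ H ⊥̸ X | {J}.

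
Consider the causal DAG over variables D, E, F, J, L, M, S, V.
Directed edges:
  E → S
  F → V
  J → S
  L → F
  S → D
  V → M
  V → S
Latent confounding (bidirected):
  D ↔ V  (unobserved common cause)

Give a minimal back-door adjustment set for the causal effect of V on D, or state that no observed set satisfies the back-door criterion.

desc(V)\{V}={D,M,S}; candidates ⊆ {E,F,J,L}.
V↔D: latent back-door arc(s) into V.
size 0: {}; under {} V still reaches {D,F,L} ∋ D.
size 1: {E}, {F}, {J} …(+1); under {E} V still reaches {D,F,L} ∋ D.
size 2: {E,F}, {E,J}, {E,L} …(+3); under {E,F} V still reaches {D} ∋ D.
V↔D cannot be blocked by any observed set — no back-door set.

V→D: no observed back-door set.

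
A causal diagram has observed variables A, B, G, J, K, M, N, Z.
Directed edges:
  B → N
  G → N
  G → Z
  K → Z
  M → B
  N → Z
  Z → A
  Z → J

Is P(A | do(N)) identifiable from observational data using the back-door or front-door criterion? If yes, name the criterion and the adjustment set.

desc(N)\{N}={A,J,Z}; candidates ⊆ {B,G,K,M}.
size 0: {}; under {} N still reaches {A,B,G,J,M,Z} ∋ A.
{G}: N⊥A given {G} in G with N→· removed — back-door holds.
P(A|do(N)) = Σ_{G} P(A|N,G)·P(G).

P(A|do(N)): backdoor, adjust for {G}.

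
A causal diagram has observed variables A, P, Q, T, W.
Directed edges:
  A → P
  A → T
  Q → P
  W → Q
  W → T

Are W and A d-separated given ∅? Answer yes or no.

Yes — W ⊥ A | ∅.

Bayes-Ball from W | ∅ reaches {P,Q,T}.
A ∉ reach(W|∅) ⇒ W ⊥ A | ∅.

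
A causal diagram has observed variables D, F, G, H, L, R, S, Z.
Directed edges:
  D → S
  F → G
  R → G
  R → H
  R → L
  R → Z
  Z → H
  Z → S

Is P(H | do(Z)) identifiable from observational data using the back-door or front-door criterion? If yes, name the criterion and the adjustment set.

desc(Z)\{Z}={H,S}; candidates ⊆ {D,F,G,L,R}.
size 0: {}; under {} Z still reaches {G,H,L,R} ∋ H.
{R}: Z⊥H given {R} in G with Z→· removed — back-door holds.
P(H|do(Z)) = Σ_{R} P(H|Z,R)·P(R).

P(H|do(Z)): backdoor, adjust for {R}.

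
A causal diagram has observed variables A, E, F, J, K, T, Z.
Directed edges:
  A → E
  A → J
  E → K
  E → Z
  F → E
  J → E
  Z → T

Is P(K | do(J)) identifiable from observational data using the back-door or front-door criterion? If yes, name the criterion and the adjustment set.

desc(J)\{J}={E,K,T,Z}; candidates ⊆ {A,F}.
size 0: {}; under {} J still reaches {A,E,K,T,Z} ∋ K.
{A}: J⊥K given {A} in G with J→· removed — back-door holds.
P(K|do(J)) = Σ_{A} P(K|J,A)·P(A).

P(K|do(J)): backdoor, adjust for {A}.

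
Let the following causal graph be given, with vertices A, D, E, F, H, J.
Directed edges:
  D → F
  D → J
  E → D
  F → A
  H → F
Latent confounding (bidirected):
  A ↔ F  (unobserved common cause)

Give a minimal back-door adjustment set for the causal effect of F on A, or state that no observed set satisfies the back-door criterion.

F→A: no observed back-door set.

desc(F)\{F}={A}; candidates ⊆ {D,E,H,J}.
F↔A: latent back-door arc(s) into F.
size 0: {}; under {} F still reaches {A,D,E,H,J} ∋ A.
size 1: {D}, {E}, {H} …(+1); under {D} F still reaches {A,H} ∋ A.
size 2: {D,E}, {D,H}, {D,J} …(+3); under {D,E} F still reaches {A,H} ∋ A.
F↔A cannot be blocked by any observed set — no back-door set.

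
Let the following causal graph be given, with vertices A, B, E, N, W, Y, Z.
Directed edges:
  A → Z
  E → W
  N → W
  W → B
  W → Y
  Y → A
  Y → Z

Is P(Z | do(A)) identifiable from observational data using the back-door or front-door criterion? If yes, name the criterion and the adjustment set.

desc(A)\{A}={Z}; candidates ⊆ {B,E,N,W,Y}.
size 0: {}; under {} A still reaches {B,E,N,W,Y,Z} ∋ Z.
{Y}: A⊥Z given {Y} in G with A→· removed — back-door holds.
P(Z|do(A)) = Σ_{Y} P(Z|A,Y)·P(Y).

P(Z|do(A)): backdoor, adjust for {Y}.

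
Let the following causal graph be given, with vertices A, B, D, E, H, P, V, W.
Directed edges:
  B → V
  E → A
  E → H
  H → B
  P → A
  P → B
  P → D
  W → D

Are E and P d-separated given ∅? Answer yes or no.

Bayes-Ball from E | ∅ reaches {A,B,H,V}.
P ∉ reach(E|∅) ⇒ E ⊥ P | ∅.

Yes — E ⊥ P | ∅.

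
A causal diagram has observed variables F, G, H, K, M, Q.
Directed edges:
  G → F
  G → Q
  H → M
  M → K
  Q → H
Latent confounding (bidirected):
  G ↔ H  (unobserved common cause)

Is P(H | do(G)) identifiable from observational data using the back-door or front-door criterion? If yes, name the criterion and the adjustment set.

P(H|do(G)): frontdoor, adjust for {Q}.

desc(G)\{G}={F,H,K,M,Q}; candidates ⊆ {—}.
G↔H: latent back-door arc(s) into G.
size 0: {}; under {} G still reaches {H,K,M} ∋ H.
G↔H cannot be blocked by any observed set — no back-door set.
{Q}: (i) intercepts every directed G→H path; (ii) no back-door G→{Q}; (iii) {G} blocks every back-door {Q}→H. Front-door holds.
P(H|do(G)) = Σ_{Q} P(Q|G) Σ_{G'} P(H|Q,G')P(G').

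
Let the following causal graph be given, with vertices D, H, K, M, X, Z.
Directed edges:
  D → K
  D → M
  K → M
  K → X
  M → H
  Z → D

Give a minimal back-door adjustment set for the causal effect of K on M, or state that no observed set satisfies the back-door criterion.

desc(K)\{K}={H,M,X}; candidates ⊆ {D,Z}.
size 0: {}; under {} K still reaches {D,H,M,Z} ∋ M.
{D}: K⊥M given {D} in G with K→· removed — back-door holds.

K→M: minimal back-door set {D}.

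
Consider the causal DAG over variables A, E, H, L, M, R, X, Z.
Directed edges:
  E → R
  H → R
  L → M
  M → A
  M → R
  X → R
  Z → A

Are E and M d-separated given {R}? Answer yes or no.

Bayes-Ball from E | {R} reaches {A,H,L,M,X}.
M ∈ reach(E|{R}) ⇒ E ⊥̸ M | {R}.

No — E and M are d-connected given {R}.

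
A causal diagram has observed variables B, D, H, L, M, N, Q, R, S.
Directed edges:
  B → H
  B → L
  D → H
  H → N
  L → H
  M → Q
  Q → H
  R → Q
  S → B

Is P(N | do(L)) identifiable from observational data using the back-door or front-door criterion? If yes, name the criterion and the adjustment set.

P(N|do(L)): backdoor, adjust for {B}.

desc(L)\{L}={H,N}; candidates ⊆ {B,D,M,Q,R,S}.
size 0: {}; under {} L still reaches {B,H,N,S} ∋ N.
{B}: L⊥N given {B} in G with L→· removed — back-door holds.
P(N|do(L)) = Σ_{B} P(N|L,B)·P(B).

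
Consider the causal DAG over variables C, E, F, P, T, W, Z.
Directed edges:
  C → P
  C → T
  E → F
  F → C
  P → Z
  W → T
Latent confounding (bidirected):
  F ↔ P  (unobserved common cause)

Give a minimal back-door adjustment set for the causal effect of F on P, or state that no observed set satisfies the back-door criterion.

F→P: no observed back-door set.

desc(F)\{F}={C,P,T,Z}; candidates ⊆ {E,W}.
F↔P: latent back-door arc(s) into F.
size 0: {}; under {} F still reaches {E,P,Z} ∋ P.
size 1: {E}, {W}; under {E} F still reaches {P,Z} ∋ P.
size 2: {E,W}; under {E,W} F still reaches {P,Z} ∋ P.
F↔P cannot be blocked by any observed set — no back-door set.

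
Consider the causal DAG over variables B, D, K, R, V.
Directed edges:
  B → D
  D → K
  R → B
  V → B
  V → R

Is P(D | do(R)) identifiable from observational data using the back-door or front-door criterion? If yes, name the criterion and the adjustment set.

P(D|do(R)): backdoor, adjust for {V}.

desc(R)\{R}={B,D,K}; candidates ⊆ {V}.
size 0: {}; under {} R still reaches {B,D,K,V} ∋ D.
{V}: R⊥D given {V} in G with R→· removed — back-door holds.
P(D|do(R)) = Σ_{V} P(D|R,V)·P(V).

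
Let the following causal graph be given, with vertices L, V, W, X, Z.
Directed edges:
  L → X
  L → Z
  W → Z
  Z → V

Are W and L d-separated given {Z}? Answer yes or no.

Bayes-Ball from W | {Z} reaches {L,X}.
L ∈ reach(W|{Z}) ⇒ W ⊥̸ L | {Z}.

No — W and L are d-connected given {Z}.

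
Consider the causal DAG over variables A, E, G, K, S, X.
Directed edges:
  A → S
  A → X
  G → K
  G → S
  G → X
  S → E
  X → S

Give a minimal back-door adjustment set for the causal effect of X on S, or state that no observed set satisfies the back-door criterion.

desc(X)\{X}={E,S}; candidates ⊆ {A,G,K}.
size 0: {}; under {} X still reaches {A,E,G,K,S} ∋ S.
size 1: {A}, {G}, {K}; under {A} X still reaches {E,G,K,S} ∋ S.
{A,G}: X⊥S given {A,G} in G with X→· removed — back-door holds.

X→S: minimal back-door set {A, G}.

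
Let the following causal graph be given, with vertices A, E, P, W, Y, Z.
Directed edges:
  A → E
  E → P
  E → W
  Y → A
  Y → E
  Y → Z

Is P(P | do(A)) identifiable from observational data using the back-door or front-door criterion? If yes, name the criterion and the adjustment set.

P(P|do(A)): backdoor, adjust for {Y}.

desc(A)\{A}={E,P,W}; candidates ⊆ {Y,Z}.
size 0: {}; under {} A still reaches {E,P,W,Y,Z} ∋ P.
{Y}: A⊥P given {Y} in G with A→· removed — back-door holds.
P(P|do(A)) = Σ_{Y} P(P|A,Y)·P(Y).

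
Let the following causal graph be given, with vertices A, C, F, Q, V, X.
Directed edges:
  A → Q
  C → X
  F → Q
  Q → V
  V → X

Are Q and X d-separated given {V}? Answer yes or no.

Yes — Q ⊥ X | {V}.

Bayes-Ball from Q | {V} reaches {A,F}.
X ∉ reach(Q|{V}) ⇒ Q ⊥ X | {V}.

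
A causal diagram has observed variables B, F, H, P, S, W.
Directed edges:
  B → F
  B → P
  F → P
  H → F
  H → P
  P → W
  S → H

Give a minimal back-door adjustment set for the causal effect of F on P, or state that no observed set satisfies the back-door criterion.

desc(F)\{F}={P,W}; candidates ⊆ {B,H,S}.
size 0: {}; under {} F still reaches {B,H,P,S,W} ∋ P.
size 1: {B}, {H}, {S}; under {B} F still reaches {H,P,S,W} ∋ P.
{B,H}: F⊥P given {B,H} in G with F→· removed — back-door holds.

F→P: minimal back-door set {B, H}.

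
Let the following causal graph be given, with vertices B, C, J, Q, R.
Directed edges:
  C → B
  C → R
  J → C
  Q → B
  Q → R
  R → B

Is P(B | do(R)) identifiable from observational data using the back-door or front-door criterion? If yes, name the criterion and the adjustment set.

desc(R)\{R}={B}; candidates ⊆ {C,J,Q}.
size 0: {}; under {} R still reaches {B,C,J,Q} ∋ B.
size 1: {C}, {J}, {Q}; under {C} R still reaches {B,Q} ∋ B.
{C,Q}: R⊥B given {C,Q} in G with R→· removed — back-door holds.
P(B|do(R)) = Σ_{C,Q} P(B|R,C,Q)·P(C,Q).

P(B|do(R)): backdoor, adjust for {C, Q}.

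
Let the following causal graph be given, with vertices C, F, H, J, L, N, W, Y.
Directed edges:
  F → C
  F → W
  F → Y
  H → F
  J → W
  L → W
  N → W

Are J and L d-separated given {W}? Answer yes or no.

Bayes-Ball from J | {W} reaches {C,F,H,L,N,Y}.
L ∈ reach(J|{W}) ⇒ J ⊥̸ L | {W}.

No — J and L are d-connected given {W}.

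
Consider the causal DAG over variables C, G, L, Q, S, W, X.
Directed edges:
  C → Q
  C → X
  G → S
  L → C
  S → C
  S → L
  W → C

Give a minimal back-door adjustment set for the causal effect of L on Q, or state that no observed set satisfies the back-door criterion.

L→Q: minimal back-door set {S}.

desc(L)\{L}={C,Q,X}; candidates ⊆ {G,S,W}.
size 0: {}; under {} L still reaches {C,G,Q,S,X} ∋ Q.
{S}: L⊥Q given {S} in G with L→· removed — back-door holds.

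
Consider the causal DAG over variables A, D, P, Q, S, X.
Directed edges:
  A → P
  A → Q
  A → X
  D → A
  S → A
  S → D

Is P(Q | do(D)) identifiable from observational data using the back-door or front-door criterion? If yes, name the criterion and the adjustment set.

P(Q|do(D)): backdoor, adjust for {S}.

desc(D)\{D}={A,P,Q,X}; candidates ⊆ {S}.
size 0: {}; under {} D still reaches {A,P,Q,S,X} ∋ Q.
{S}: D⊥Q given {S} in G with D→· removed — back-door holds.
P(Q|do(D)) = Σ_{S} P(Q|D,S)·P(S).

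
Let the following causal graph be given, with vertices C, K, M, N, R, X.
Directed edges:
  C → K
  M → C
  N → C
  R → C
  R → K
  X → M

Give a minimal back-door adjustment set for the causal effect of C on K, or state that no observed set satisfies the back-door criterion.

desc(C)\{C}={K}; candidates ⊆ {M,N,R,X}.
size 0: {}; under {} C still reaches {K,M,N,R,X} ∋ K.
{R}: C⊥K given {R} in G with C→· removed — back-door holds.

C→K: minimal back-door set {R}.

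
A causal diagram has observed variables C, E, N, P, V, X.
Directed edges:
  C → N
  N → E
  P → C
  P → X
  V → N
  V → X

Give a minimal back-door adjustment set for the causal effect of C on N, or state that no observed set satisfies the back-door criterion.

desc(C)\{C}={E,N}; candidates ⊆ {P,V,X}.
∅: C⊥N given ∅ in G with C→· removed — back-door holds.

C→N: minimal back-door set ∅.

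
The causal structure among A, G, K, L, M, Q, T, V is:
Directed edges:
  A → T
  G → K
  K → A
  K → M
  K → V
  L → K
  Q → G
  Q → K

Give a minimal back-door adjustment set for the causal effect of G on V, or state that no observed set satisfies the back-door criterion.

G→V: minimal back-door set {Q}.

desc(G)\{G}={A,K,M,T,V}; candidates ⊆ {L,Q}.
size 0: {}; under {} G still reaches {A,K,M,Q,T,V} ∋ V.
{Q}: G⊥V given {Q} in G with G→· removed — back-door holds.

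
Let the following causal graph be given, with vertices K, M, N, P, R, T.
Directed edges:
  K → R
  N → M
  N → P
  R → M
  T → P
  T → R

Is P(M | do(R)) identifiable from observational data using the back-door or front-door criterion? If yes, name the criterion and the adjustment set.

desc(R)\{R}={M}; candidates ⊆ {K,N,P,T}.
∅: R⊥M given ∅ in G with R→· removed — back-door holds.
P(M|do(R)) = P(M|R) — no adjustment needed.

P(M|do(R)): backdoor, adjust for ∅.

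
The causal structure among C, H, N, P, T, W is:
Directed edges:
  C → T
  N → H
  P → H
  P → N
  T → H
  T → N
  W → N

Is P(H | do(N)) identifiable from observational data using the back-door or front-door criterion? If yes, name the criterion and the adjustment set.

P(H|do(N)): backdoor, adjust for {P, T}.

desc(N)\{N}={H}; candidates ⊆ {C,P,T,W}.
size 0: {}; under {} N still reaches {C,H,P,T,W} ∋ H.
size 1: {C}, {P}, {T} …(+1); under {C} N still reaches {H,P,T,W} ∋ H.
{P,T}: N⊥H given {P,T} in G with N→· removed — back-door holds.
P(H|do(N)) = Σ_{P,T} P(H|N,P,T)·P(P,T).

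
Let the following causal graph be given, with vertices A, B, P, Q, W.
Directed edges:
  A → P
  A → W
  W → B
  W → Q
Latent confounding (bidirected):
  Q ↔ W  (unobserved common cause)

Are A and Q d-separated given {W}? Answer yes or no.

Bayes-Ball from A | {W} reaches {P,Q}.
Q ∈ reach(A|{W}) ⇒ A ⊥̸ Q | {W}.

No — A and Q are d-connected given {W}.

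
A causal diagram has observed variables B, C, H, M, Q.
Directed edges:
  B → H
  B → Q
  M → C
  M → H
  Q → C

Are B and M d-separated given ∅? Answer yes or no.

Yes — B ⊥ M | ∅.

Bayes-Ball from B | ∅ reaches {C,H,Q}.
M ∉ reach(B|∅) ⇒ B ⊥ M | ∅.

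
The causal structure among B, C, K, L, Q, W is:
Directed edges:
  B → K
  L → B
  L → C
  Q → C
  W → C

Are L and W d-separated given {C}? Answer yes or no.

Bayes-Ball from L | {C} reaches {B,K,Q,W}.
W ∈ reach(L|{C}) ⇒ L ⊥̸ W | {C}.

No — L and W are d-connected given {C}.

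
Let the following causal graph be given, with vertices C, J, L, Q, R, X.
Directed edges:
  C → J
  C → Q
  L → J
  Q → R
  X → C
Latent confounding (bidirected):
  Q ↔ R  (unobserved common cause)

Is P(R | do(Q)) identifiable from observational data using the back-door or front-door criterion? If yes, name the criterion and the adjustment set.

P(R|do(Q)): not identifiable (no BD/FD set).

desc(Q)\{Q}={R}; candidates ⊆ {C,J,L,X}.
Q↔R: latent back-door arc(s) into Q.
size 0: {}; under {} Q still reaches {C,J,R,X} ∋ R.
size 1: {C}, {J}, {L} …(+1); under {C} Q still reaches {R} ∋ R.
size 2: {C,J}, {C,L}, {C,X} …(+3); under {C,J} Q still reaches {R} ∋ R.
Q↔R cannot be blocked by any observed set — no back-door set.
No mediator lies on a directed Q→…→R path.
Neither criterion identifies P(R|do(Q)) in this graph.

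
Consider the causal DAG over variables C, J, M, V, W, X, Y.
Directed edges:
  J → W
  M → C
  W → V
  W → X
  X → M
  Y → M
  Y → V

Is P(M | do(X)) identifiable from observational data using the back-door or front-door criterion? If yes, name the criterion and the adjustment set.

desc(X)\{X}={C,M}; candidates ⊆ {J,V,W,Y}.
∅: X⊥M given ∅ in G with X→· removed — back-door holds.
P(M|do(X)) = P(M|X) — no adjustment needed.

P(M|do(X)): backdoor, adjust for ∅.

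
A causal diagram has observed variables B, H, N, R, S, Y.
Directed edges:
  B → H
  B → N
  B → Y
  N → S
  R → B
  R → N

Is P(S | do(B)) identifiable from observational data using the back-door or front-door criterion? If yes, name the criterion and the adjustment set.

desc(B)\{B}={H,N,S,Y}; candidates ⊆ {R}.
size 0: {}; under {} B still reaches {N,R,S} ∋ S.
{R}: B⊥S given {R} in G with B→· removed — back-door holds.
P(S|do(B)) = Σ_{R} P(S|B,R)·P(R).

P(S|do(B)): backdoor, adjust for {R}.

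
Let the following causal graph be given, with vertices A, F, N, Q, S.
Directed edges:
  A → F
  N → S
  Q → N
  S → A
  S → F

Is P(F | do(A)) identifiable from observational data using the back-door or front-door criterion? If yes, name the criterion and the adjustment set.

P(F|do(A)): backdoor, adjust for {S}.

desc(A)\{A}={F}; candidates ⊆ {N,Q,S}.
size 0: {}; under {} A still reaches {F,N,Q,S} ∋ F.
{S}: A⊥F given {S} in G with A→· removed — back-door holds.
P(F|do(A)) = Σ_{S} P(F|A,S)·P(S).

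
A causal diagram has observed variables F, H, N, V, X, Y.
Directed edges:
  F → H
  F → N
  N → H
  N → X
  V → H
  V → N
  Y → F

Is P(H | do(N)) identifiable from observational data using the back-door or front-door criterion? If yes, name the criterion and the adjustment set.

P(H|do(N)): backdoor, adjust for {F, V}.

desc(N)\{N}={H,X}; candidates ⊆ {F,V,Y}.
size 0: {}; under {} N still reaches {F,H,V,Y} ∋ H.
size 1: {F}, {V}, {Y}; under {F} N still reaches {H,V} ∋ H.
{F,V}: N⊥H given {F,V} in G with N→· removed — back-door holds.
P(H|do(N)) = Σ_{F,V} P(H|N,F,V)·P(F,V).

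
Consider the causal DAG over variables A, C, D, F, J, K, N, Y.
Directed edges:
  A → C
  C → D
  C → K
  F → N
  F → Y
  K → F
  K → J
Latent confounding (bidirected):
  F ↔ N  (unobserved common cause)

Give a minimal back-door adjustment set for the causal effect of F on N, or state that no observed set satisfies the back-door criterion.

F→N: no observed back-door set.

desc(F)\{F}={N,Y}; candidates ⊆ {A,C,D,J,K}.
F↔N: latent back-door arc(s) into F.
size 0: {}; under {} F still reaches {A,C,D,J,K,N} ∋ N.
size 1: {A}, {C}, {D} …(+2); under {A} F still reaches {C,D,J,K,N} ∋ N.
size 2: {A,C}, {A,D}, {A,J} …(+7); under {A,C} F still reaches {J,K,N} ∋ N.
F↔N cannot be blocked by any observed set — no back-door set.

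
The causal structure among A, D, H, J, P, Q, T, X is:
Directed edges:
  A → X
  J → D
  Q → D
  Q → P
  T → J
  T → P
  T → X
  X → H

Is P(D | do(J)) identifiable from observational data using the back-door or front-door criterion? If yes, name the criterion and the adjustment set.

P(D|do(J)): backdoor, adjust for ∅.

desc(J)\{J}={D}; candidates ⊆ {A,H,P,Q,T,X}.
∅: J⊥D given ∅ in G with J→· removed — back-door holds.
P(D|do(J)) = P(D|J) — no adjustment needed.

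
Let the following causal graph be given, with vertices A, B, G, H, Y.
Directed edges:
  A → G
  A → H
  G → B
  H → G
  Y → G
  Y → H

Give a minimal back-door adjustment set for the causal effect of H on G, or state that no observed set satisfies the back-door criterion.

H→G: minimal back-door set {A, Y}.

desc(H)\{H}={B,G}; candidates ⊆ {A,Y}.
size 0: {}; under {} H still reaches {A,B,G,Y} ∋ G.
size 1: {A}, {Y}; under {A} H still reaches {B,G,Y} ∋ G.
{A,Y}: H⊥G given {A,Y} in G with H→· removed — back-door holds.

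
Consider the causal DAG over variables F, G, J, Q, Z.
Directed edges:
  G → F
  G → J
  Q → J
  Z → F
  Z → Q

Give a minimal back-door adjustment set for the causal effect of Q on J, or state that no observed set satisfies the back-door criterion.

desc(Q)\{Q}={J}; candidates ⊆ {F,G,Z}.
∅: Q⊥J given ∅ in G with Q→· removed — back-door holds.

Q→J: minimal back-door set ∅.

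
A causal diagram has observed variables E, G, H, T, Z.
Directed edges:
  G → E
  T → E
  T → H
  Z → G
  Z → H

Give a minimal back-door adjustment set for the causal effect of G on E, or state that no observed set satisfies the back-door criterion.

G→E: minimal back-door set ∅.

desc(G)\{G}={E}; candidates ⊆ {H,T,Z}.
∅: G⊥E given ∅ in G with G→· removed — back-door holds.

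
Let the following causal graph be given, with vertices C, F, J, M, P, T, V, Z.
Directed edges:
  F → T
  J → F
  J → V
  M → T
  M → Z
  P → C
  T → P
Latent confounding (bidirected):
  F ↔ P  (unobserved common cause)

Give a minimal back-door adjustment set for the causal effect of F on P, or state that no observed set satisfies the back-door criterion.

F→P: no observed back-door set.

desc(F)\{F}={C,P,T}; candidates ⊆ {J,M,V,Z}.
F↔P: latent back-door arc(s) into F.
size 0: {}; under {} F still reaches {C,J,P,V} ∋ P.
size 1: {J}, {M}, {V} …(+1); under {J} F still reaches {C,P} ∋ P.
size 2: {J,M}, {J,V}, {J,Z} …(+3); under {J,M} F still reaches {C,P} ∋ P.
F↔P cannot be blocked by any observed set — no back-door set.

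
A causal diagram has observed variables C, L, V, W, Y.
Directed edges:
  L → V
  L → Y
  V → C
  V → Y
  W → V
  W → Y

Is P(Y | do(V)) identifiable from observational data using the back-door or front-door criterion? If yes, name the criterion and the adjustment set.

P(Y|do(V)): backdoor, adjust for {L, W}.

desc(V)\{V}={C,Y}; candidates ⊆ {L,W}.
size 0: {}; under {} V still reaches {L,W,Y} ∋ Y.
size 1: {L}, {W}; under {L} V still reaches {W,Y} ∋ Y.
{L,W}: V⊥Y given {L,W} in G with V→· removed — back-door holds.
P(Y|do(V)) = Σ_{L,W} P(Y|V,L,W)·P(L,W).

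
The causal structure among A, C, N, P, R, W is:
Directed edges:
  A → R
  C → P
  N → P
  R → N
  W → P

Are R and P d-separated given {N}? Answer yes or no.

Bayes-Ball from R | {N} reaches {A}.
P ∉ reach(R|{N}) ⇒ R ⊥ P | {N}.

Yes — R ⊥ P | {N}.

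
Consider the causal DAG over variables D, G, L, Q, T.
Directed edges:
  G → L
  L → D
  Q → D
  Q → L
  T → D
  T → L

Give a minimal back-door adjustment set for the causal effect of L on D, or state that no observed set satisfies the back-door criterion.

desc(L)\{L}={D}; candidates ⊆ {G,Q,T}.
size 0: {}; under {} L still reaches {D,G,Q,T} ∋ D.
size 1: {G}, {Q}, {T}; under {G} L still reaches {D,Q,T} ∋ D.
{Q,T}: L⊥D given {Q,T} in G with L→· removed — back-door holds.

L→D: minimal back-door set {Q, T}.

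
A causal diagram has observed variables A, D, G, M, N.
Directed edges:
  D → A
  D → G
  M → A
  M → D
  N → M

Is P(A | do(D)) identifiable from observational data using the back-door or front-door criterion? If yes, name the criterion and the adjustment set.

desc(D)\{D}={A,G}; candidates ⊆ {M,N}.
size 0: {}; under {} D still reaches {A,M,N} ∋ A.
{M}: D⊥A given {M} in G with D→· removed — back-door holds.
P(A|do(D)) = Σ_{M} P(A|D,M)·P(M).

P(A|do(D)): backdoor, adjust for {M}.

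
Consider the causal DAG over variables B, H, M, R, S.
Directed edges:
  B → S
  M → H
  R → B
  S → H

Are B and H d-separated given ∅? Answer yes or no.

No — B and H are d-connected given ∅.

Bayes-Ball from B | ∅ reaches {H,R,S}.
H ∈ reach(B|∅) ⇒ B ⊥̸ H | ∅.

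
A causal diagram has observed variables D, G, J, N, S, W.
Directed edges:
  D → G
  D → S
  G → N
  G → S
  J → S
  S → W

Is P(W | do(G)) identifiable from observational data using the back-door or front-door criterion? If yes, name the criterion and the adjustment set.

P(W|do(G)): backdoor, adjust for {D}.

desc(G)\{G}={N,S,W}; candidates ⊆ {D,J}.
size 0: {}; under {} G still reaches {D,S,W} ∋ W.
{D}: G⊥W given {D} in G with G→· removed — back-door holds.
P(W|do(G)) = Σ_{D} P(W|G,D)·P(D).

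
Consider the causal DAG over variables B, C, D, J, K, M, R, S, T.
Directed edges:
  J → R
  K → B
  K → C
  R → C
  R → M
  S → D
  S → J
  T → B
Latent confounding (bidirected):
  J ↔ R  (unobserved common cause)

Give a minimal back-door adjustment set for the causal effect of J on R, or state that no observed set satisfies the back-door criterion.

desc(J)\{J}={C,M,R}; candidates ⊆ {B,D,K,S,T}.
J↔R: latent back-door arc(s) into J.
size 0: {}; under {} J still reaches {C,D,M,R,S} ∋ R.
size 1: {B}, {D}, {K} …(+2); under {B} J still reaches {C,D,M,R,S} ∋ R.
size 2: {B,D}, {B,K}, {B,S} …(+7); under {B,D} J still reaches {C,M,R,S} ∋ R.
J↔R cannot be blocked by any observed set — no back-door set.

J→R: no observed back-door set.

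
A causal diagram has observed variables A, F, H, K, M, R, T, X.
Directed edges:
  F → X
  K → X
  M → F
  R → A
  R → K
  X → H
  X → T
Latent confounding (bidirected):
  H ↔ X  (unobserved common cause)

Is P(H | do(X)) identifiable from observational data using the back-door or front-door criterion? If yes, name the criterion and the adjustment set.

desc(X)\{X}={H,T}; candidates ⊆ {A,F,K,M,R}.
X↔H: latent back-door arc(s) into X.
size 0: {}; under {} X still reaches {A,F,H,K,M,R} ∋ H.
size 1: {A}, {F}, {K} …(+2); under {A} X still reaches {F,H,K,M,R} ∋ H.
size 2: {A,F}, {A,K}, {A,M} …(+7); under {A,F} X still reaches {H,K,R} ∋ H.
X↔H cannot be blocked by any observed set — no back-door set.
No mediator lies on a directed X→…→H path.
Neither criterion identifies P(H|do(X)) in this graph.

P(H|do(X)): not identifiable (no BD/FD set).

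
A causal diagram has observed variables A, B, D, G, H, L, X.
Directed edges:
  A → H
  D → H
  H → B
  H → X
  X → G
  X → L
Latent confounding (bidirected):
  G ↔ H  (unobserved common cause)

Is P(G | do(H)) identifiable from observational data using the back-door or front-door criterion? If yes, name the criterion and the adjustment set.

P(G|do(H)): frontdoor, adjust for {X}.

desc(H)\{H}={B,G,L,X}; candidates ⊆ {A,D}.
H↔G: latent back-door arc(s) into H.
size 0: {}; under {} H still reaches {A,D,G} ∋ G.
size 1: {A}, {D}; under {A} H still reaches {D,G} ∋ G.
size 2: {A,D}; under {A,D} H still reaches {G} ∋ G.
H↔G cannot be blocked by any observed set — no back-door set.
{X}: (i) intercepts every directed H→G path; (ii) no back-door H→{X}; (iii) {H} blocks every back-door {X}→G. Front-door holds.
P(G|do(H)) = Σ_{X} P(X|H) Σ_{H'} P(G|X,H')P(H').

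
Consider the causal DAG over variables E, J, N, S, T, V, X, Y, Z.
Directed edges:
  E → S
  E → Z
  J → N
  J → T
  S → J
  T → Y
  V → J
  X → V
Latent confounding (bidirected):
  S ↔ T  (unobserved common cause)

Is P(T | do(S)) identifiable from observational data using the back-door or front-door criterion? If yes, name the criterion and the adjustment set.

P(T|do(S)): frontdoor, adjust for {J}.

desc(S)\{S}={J,N,T,Y}; candidates ⊆ {E,V,X,Z}.
S↔T: latent back-door arc(s) into S.
size 0: {}; under {} S still reaches {E,T,Y,Z} ∋ T.
size 1: {E}, {V}, {X} …(+1); under {E} S still reaches {T,Y} ∋ T.
size 2: {E,V}, {E,X}, {E,Z} …(+3); under {E,V} S still reaches {T,Y} ∋ T.
S↔T cannot be blocked by any observed set — no back-door set.
{J}: (i) intercepts every directed S→T path; (ii) no back-door S→{J}; (iii) {S} blocks every back-door {J}→T. Front-door holds.
P(T|do(S)) = Σ_{J} P(J|S) Σ_{S'} P(T|J,S')P(S').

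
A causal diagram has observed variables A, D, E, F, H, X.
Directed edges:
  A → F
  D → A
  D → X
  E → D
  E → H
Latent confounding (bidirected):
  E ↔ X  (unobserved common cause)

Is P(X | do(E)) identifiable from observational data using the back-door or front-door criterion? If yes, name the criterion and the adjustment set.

P(X|do(E)): frontdoor, adjust for {D}.

desc(E)\{E}={A,D,F,H,X}; candidates ⊆ {—}.
E↔X: latent back-door arc(s) into E.
size 0: {}; under {} E still reaches {X} ∋ X.
E↔X cannot be blocked by any observed set — no back-door set.
{D}: (i) intercepts every directed E→X path; (ii) no back-door E→{D}; (iii) {E} blocks every back-door {D}→X. Front-door holds.
P(X|do(E)) = Σ_{D} P(D|E) Σ_{E'} P(X|D,E')P(E').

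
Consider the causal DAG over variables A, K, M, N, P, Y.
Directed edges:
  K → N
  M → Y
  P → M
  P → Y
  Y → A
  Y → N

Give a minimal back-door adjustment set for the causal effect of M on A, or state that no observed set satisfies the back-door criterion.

M→A: minimal back-door set {P}.

desc(M)\{M}={A,N,Y}; candidates ⊆ {K,P}.
size 0: {}; under {} M still reaches {A,N,P,Y} ∋ A.
{P}: M⊥A given {P} in G with M→· removed — back-door holds.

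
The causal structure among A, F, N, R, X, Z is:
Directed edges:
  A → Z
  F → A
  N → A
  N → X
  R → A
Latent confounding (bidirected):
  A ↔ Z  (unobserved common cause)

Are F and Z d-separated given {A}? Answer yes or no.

Bayes-Ball from F | {A} reaches {N,R,X,Z}.
Z ∈ reach(F|{A}) ⇒ F ⊥̸ Z | {A}.

No — F and Z are d-connected given {A}.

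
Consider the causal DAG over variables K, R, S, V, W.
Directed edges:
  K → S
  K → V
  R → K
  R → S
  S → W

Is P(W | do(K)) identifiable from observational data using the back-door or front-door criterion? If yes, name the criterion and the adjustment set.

P(W|do(K)): backdoor, adjust for {R}.

desc(K)\{K}={S,V,W}; candidates ⊆ {R}.
size 0: {}; under {} K still reaches {R,S,W} ∋ W.
{R}: K⊥W given {R} in G with K→· removed — back-door holds.
P(W|do(K)) = Σ_{R} P(W|K,R)·P(R).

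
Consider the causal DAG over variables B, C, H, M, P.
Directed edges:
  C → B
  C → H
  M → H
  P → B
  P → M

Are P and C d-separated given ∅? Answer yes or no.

Yes — P ⊥ C | ∅.

Bayes-Ball from P | ∅ reaches {B,H,M}.
C ∉ reach(P|∅) ⇒ P ⊥ C | ∅.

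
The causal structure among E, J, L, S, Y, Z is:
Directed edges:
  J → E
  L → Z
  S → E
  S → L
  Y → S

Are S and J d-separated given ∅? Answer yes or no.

Bayes-Ball from S | ∅ reaches {E,L,Y,Z}.
J ∉ reach(S|∅) ⇒ S ⊥ J | ∅.

Yes — S ⊥ J | ∅.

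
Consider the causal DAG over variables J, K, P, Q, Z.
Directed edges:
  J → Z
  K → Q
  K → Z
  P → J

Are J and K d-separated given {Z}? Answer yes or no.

No — J and K are d-connected given {Z}.

Bayes-Ball from J | {Z} reaches {K,P,Q}.
K ∈ reach(J|{Z}) ⇒ J ⊥̸ K | {Z}.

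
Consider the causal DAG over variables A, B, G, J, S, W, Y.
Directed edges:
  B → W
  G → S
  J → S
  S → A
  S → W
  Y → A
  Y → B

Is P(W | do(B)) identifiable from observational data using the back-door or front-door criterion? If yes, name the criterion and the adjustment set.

P(W|do(B)): backdoor, adjust for ∅.

desc(B)\{B}={W}; candidates ⊆ {A,G,J,S,Y}.
∅: B⊥W given ∅ in G with B→· removed — back-door holds.
P(W|do(B)) = P(W|B) — no adjustment needed.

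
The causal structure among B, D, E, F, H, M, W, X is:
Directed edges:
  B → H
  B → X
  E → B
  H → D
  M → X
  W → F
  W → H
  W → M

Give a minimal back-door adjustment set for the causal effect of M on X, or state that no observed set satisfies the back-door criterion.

desc(M)\{M}={X}; candidates ⊆ {B,D,E,F,H,W}.
∅: M⊥X given ∅ in G with M→· removed — back-door holds.

M→X: minimal back-door set ∅.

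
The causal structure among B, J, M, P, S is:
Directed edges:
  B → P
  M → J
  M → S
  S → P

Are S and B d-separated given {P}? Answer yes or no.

Bayes-Ball from S | {P} reaches {B,J,M}.
B ∈ reach(S|{P}) ⇒ S ⊥̸ B | {P}.

No — S and B are d-connected given {P}.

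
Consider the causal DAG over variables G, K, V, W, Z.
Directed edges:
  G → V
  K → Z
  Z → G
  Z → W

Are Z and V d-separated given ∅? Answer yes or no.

Bayes-Ball from Z | ∅ reaches {G,K,V,W}.
V ∈ reach(Z|∅) ⇒ Z ⊥̸ V | ∅.

No — Z and V are d-connected given ∅.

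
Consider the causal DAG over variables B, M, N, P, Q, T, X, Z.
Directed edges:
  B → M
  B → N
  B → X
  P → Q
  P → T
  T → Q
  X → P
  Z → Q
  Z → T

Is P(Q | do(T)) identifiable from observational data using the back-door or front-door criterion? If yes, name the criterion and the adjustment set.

desc(T)\{T}={Q}; candidates ⊆ {B,M,N,P,X,Z}.
size 0: {}; under {} T still reaches {B,M,N,P,Q,X,Z} ∋ Q.
size 1: {B}, {M}, {N} …(+3); under {B} T still reaches {P,Q,X,Z} ∋ Q.
{P,Z}: T⊥Q given {P,Z} in G with T→· removed — back-door holds.
P(Q|do(T)) = Σ_{P,Z} P(Q|T,P,Z)·P(P,Z).

P(Q|do(T)): backdoor, adjust for {P, Z}.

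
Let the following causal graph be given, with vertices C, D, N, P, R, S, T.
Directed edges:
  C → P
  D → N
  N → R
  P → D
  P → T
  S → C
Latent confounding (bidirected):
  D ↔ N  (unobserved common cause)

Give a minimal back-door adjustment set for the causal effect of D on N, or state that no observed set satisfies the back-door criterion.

desc(D)\{D}={N,R}; candidates ⊆ {C,P,S,T}.
D↔N: latent back-door arc(s) into D.
size 0: {}; under {} D still reaches {C,N,P,R,S,T} ∋ N.
size 1: {C}, {P}, {S} …(+1); under {C} D still reaches {N,P,R,T} ∋ N.
size 2: {C,P}, {C,S}, {C,T} …(+3); under {C,P} D still reaches {N,R} ∋ N.
D↔N cannot be blocked by any observed set — no back-door set.

D→N: no observed back-door set.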